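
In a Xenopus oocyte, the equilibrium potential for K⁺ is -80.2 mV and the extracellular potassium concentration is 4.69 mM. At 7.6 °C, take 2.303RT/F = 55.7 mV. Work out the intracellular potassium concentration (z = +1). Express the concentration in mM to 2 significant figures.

130 mM

Nernst: E = (55.7/1) · log₁₀([out]/[in]), so log₁₀([out]/[in]) = -80.2 × 1 / 55.7 = -1.4399.
[out]/[in] = 10^(-1.4399) = 0.03632.
[in] = 4.69 / 0.03632 = 129.1 mM.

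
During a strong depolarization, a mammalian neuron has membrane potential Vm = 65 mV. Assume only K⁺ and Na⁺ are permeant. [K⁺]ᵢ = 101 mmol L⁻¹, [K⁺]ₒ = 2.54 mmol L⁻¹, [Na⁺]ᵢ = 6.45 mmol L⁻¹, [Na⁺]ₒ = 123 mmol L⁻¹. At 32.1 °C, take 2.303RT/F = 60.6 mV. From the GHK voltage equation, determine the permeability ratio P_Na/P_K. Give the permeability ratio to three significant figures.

25.5

Let α = P_Na/P_K. GHK: Vm = 60.6·log₁₀[(Kₒ + α·Naₒ)/(Kᵢ + α·Naᵢ)].
10^(Vm/60.6) = 10^(65.0/60.6) = 11.82
So 11.82·(Kᵢ + α·Naᵢ) = Kₒ + α·Naₒ → α = (11.82·101.0 − 2.54) / (123.0 − 11.82·6.45)
α = (1194 − 2.54) / (123.0 − 76.24) = 1191/46.76 = 25.47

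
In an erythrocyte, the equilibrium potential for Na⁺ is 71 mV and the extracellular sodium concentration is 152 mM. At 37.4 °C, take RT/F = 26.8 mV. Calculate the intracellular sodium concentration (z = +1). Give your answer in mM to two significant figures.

11 mM

Nernst: E = (26.8/1) · ln([out]/[in]), so ln([out]/[in]) = 71.0 × 1 / 26.8 = 2.6493.
[out]/[in] = e^(2.6493) = 14.14.
[in] = 152 / 14.14 = 10.75 mM.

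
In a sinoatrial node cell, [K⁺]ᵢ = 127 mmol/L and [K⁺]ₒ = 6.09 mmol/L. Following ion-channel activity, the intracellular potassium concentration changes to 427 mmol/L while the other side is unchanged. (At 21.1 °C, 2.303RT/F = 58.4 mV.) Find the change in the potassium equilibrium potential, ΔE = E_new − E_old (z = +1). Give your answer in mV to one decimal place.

-30.8 mV

E_old = (58.4/1)·log₁₀(6.09/127) = -77.04 mV
E_new = (58.4/1)·log₁₀(6.09/427) = -107.80 mV
ΔE = -107.80 − (-77.04) = -30.75 mV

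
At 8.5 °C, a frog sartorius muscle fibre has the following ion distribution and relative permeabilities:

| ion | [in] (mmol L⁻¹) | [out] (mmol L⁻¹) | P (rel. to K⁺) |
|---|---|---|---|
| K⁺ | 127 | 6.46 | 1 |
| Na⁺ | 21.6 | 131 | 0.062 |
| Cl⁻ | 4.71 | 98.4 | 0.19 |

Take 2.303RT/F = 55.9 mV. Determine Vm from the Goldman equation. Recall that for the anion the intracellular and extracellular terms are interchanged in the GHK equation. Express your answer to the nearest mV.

Vm = 55.9 · log₁₀[(Σ P·[cation]ₒ + Σ P·[anion]ᵢ) / (Σ P·[cation]ᵢ + Σ P·[anion]ₒ)]
Numerator = 1×6.46 + 0.062×131 + 0.19×4.71 = 15.48
Denominator = 1×127 + 0.062×21.6 + 0.19×98.4 = 147
Vm = 55.9 · log₁₀(0.10526) = 55.9 × (-0.9777) = -54.66 mV

-55 mV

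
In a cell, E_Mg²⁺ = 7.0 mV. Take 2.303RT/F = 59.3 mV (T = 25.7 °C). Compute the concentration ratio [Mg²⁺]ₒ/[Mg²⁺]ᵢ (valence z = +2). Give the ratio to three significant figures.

1.72

log₁₀([out]/[in]) = E·z/(59.3) = 7.0 × 2 / 59.3 = 0.2361
[out]/[in] = 10^(0.2361) = 1.722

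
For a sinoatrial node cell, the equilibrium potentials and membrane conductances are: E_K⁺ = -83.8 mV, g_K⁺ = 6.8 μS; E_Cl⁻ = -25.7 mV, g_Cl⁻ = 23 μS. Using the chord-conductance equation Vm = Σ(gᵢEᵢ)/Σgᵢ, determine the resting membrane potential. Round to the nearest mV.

-39 mV

Σ gᵢEᵢ = 6.8·(-83.8) + 23·(-25.7) = -1160.94
Σ gᵢ = 6.8 + 23 = 29.8
Vm = -1160.94 / 29.8 = -38.96 mV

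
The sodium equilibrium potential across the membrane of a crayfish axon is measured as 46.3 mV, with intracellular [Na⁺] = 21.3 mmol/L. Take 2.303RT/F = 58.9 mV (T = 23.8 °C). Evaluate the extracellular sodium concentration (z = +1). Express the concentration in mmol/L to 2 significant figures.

130 mmol/L

Nernst: E = (58.9/1) · log₁₀([out]/[in]), so log₁₀([out]/[in]) = 46.3 × 1 / 58.9 = 0.7861.
[out]/[in] = 10^(0.7861) = 6.111.
[out] = 6.111 × 21.3 = 130.2 mmol/L.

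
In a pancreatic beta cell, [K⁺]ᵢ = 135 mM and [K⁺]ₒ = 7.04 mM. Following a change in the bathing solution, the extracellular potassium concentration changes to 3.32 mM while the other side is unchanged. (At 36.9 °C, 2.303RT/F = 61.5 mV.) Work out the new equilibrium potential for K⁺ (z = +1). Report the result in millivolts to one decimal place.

After the shift: [K⁺]_out = 3.32, [K⁺]_in = 135 mM.
E_new = (61.5/1)·log₁₀(3.32/135) = 61.50 · (-1.6092) = -98.97 mV

-99.0 mV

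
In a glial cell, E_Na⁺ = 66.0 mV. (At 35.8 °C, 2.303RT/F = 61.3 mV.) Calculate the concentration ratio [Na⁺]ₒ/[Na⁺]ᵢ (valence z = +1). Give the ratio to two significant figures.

log₁₀([out]/[in]) = E·z/(61.3) = 66.0 × 1 / 61.3 = 1.0767
[out]/[in] = 10^(1.0767) = 11.93

12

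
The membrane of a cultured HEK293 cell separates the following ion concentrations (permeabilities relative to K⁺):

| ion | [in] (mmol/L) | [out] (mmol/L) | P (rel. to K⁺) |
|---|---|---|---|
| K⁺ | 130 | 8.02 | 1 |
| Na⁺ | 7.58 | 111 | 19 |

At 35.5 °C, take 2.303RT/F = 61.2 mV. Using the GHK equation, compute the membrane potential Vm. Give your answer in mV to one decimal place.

Vm = 61.2 · log₁₀[(Σ P·[cation]ₒ + Σ P·[anion]ᵢ) / (Σ P·[cation]ᵢ + Σ P·[anion]ₒ)]
Numerator = 1×8.02 + 19×111 = 2117
Denominator = 1×130 + 19×7.58 = 274
Vm = 61.2 · log₁₀(7.7258) = 61.2 × (0.8879) = 54.34 mV

54.3 mV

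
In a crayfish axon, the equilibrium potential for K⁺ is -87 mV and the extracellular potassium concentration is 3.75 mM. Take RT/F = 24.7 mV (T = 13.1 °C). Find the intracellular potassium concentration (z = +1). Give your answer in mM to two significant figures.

130 mM

Nernst: E = (24.7/1) · ln([out]/[in]), so ln([out]/[in]) = -87.0 × 1 / 24.7 = -3.5223.
[out]/[in] = e^(-3.5223) = 0.02953.
[in] = 3.75 / 0.02953 = 127 mM.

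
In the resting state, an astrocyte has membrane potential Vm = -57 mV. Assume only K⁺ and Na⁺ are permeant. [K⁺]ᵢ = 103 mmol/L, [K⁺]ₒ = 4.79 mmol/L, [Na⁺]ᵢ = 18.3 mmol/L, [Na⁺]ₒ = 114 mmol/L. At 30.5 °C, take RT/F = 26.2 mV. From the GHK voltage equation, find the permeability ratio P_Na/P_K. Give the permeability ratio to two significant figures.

0.062

Let α = P_Na/P_K. GHK: Vm = 26.2·ln[(Kₒ + α·Naₒ)/(Kᵢ + α·Naᵢ)].
e^(Vm/26.2) = e^(-57.0/26.2) = 0.11354
So 0.11354·(Kᵢ + α·Naᵢ) = Kₒ + α·Naₒ → α = (0.11354·103.0 − 4.79) / (114.0 − 0.11354·18.3)
α = (11.69 − 4.79) / (114.0 − 2.078) = 6.905/111.9 = 0.06169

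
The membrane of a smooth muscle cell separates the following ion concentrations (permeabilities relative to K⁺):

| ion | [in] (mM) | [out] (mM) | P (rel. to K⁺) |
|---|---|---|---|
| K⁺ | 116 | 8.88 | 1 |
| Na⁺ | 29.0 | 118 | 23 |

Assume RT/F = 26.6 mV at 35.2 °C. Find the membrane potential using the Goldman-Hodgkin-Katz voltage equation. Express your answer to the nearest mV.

Vm = 26.6 · ln[(Σ P·[cation]ₒ + Σ P·[anion]ᵢ) / (Σ P·[cation]ᵢ + Σ P·[anion]ₒ)]
Numerator = 1×8.88 + 23×118 = 2723
Denominator = 1×116 + 23×29.0 = 783
Vm = 26.6 · ln(3.4775) = 26.6 × (1.2463) = 33.15 mV

33 mV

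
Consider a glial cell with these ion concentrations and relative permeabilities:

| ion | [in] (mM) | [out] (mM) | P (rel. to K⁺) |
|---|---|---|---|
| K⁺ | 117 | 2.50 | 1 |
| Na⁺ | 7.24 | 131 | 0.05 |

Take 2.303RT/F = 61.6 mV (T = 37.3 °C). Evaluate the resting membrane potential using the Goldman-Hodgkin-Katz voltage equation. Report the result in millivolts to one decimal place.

Vm = 61.6 · log₁₀[(Σ P·[cation]ₒ + Σ P·[anion]ᵢ) / (Σ P·[cation]ᵢ + Σ P·[anion]ₒ)]
Numerator = 1×2.50 + 0.05×131 = 9.05
Denominator = 1×117 + 0.05×7.24 = 117.4
Vm = 61.6 · log₁₀(0.077112) = 61.6 × (-1.1129) = -68.55 mV

-68.6 mV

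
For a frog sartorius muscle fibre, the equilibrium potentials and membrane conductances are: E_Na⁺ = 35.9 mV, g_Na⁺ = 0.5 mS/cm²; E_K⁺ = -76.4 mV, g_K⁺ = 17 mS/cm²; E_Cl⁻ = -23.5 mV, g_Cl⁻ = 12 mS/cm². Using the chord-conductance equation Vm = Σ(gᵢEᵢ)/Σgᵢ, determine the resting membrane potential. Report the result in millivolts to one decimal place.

Σ gᵢEᵢ = 0.5·(35.9) + 17·(-76.4) + 12·(-23.5) = -1562.85
Σ gᵢ = 0.5 + 17 + 12 = 29.5
Vm = -1562.85 / 29.5 = -52.98 mV

-53.0 mV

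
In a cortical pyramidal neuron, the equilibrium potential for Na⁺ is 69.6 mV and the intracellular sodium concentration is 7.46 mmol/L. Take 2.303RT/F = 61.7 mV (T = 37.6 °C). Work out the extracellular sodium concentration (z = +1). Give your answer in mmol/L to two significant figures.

100 mmol/L

Nernst: E = (61.7/1) · log₁₀([out]/[in]), so log₁₀([out]/[in]) = 69.6 × 1 / 61.7 = 1.1280.
[out]/[in] = 10^(1.1280) = 13.43.
[out] = 13.43 × 7.46 = 100.2 mmol/L.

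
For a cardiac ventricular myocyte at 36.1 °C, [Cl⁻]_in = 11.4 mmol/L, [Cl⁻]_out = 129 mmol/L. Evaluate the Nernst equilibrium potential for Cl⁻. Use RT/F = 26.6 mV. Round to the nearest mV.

-65 mV

E = (26.6/z) · ln([Cl⁻]_out/[Cl⁻]_in) with z = -1.
For an anion, dividing by z = -1 reverses the sign.
= (26.6/-1) · ln(129/11.4) = -26.60 · ln(11.32)
= -26.60 · (2.4262) = -64.54 mV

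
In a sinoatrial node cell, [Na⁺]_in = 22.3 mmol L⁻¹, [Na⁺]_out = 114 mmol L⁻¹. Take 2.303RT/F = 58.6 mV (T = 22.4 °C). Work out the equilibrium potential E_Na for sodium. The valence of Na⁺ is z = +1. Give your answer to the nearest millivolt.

42 mV

E = (58.6/z) · log₁₀([Na⁺]_out/[Na⁺]_in) with z = +1.
= (58.6/1) · log₁₀(114/22.3) = 58.60 · log₁₀(5.112)
= 58.60 · (0.7086) = 41.52 mV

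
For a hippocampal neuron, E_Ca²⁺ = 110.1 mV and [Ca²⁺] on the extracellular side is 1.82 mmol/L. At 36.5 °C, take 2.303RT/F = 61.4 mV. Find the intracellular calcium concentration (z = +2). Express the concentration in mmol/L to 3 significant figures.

0.000472 mmol/L

Nernst: E = (61.4/2) · log₁₀([out]/[in]), so log₁₀([out]/[in]) = 110.1 × 2 / 61.4 = 3.5863.
[out]/[in] = 10^(3.5863) = 3858.
[in] = 1.82 / 3858 = 0.0004718 mmol/L.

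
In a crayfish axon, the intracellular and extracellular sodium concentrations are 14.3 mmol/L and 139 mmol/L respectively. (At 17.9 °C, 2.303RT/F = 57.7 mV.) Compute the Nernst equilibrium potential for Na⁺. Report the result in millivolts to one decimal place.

57.0 mV

E = (57.7/z) · log₁₀([Na⁺]_out/[Na⁺]_in) with z = +1.
= (57.7/1) · log₁₀(139/14.3) = 57.70 · log₁₀(9.72)
= 57.70 · (0.9877) = 56.99 mV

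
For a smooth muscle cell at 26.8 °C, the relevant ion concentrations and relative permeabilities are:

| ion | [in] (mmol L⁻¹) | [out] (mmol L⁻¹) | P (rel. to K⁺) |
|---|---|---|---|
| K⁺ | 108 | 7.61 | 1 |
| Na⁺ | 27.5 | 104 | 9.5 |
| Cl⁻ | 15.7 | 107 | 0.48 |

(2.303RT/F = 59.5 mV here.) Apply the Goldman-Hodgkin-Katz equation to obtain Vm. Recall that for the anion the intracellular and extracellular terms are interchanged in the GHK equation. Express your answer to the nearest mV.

22 mV

Vm = 59.5 · log₁₀[(Σ P·[cation]ₒ + Σ P·[anion]ᵢ) / (Σ P·[cation]ᵢ + Σ P·[anion]ₒ)]
Numerator = 1×7.61 + 9.5×104 + 0.48×15.7 = 1003
Denominator = 1×108 + 9.5×27.5 + 0.48×107 = 420.6
Vm = 59.5 · log₁₀(2.385) = 59.5 × (0.3775) = 22.46 mV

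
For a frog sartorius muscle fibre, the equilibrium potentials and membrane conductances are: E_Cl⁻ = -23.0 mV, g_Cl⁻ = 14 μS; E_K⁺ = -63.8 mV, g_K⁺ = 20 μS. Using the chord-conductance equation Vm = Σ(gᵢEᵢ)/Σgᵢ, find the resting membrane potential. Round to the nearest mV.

-47 mV

Σ gᵢEᵢ = 14·(-23.0) + 20·(-63.8) = -1598.00
Σ gᵢ = 14 + 20 = 34
Vm = -1598.00 / 34 = -47.00 mV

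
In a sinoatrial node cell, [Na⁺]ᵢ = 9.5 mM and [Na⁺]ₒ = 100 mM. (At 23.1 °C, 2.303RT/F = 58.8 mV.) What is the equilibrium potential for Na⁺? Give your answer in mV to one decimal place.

E = (58.8/z) · log₁₀([Na⁺]_out/[Na⁺]_in) with z = +1.
= (58.8/1) · log₁₀(100/9.5) = 58.80 · log₁₀(10.53)
= 58.80 · (1.0223) = 60.11 mV

60.1 mV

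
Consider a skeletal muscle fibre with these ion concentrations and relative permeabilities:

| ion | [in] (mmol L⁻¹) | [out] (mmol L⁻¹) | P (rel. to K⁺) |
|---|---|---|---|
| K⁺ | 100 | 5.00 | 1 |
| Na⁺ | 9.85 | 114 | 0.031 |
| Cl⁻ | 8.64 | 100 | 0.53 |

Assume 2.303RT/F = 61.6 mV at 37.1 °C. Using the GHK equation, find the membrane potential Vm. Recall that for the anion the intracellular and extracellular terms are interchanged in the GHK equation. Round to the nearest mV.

-66 mV

Vm = 61.6 · log₁₀[(Σ P·[cation]ₒ + Σ P·[anion]ᵢ) / (Σ P·[cation]ᵢ + Σ P·[anion]ₒ)]
Numerator = 1×5.00 + 0.031×114 + 0.53×8.64 = 13.11
Denominator = 1×100 + 0.031×9.85 + 0.53×100 = 153.3
Vm = 61.6 · log₁₀(0.085536) = 61.6 × (-1.0678) = -65.78 mV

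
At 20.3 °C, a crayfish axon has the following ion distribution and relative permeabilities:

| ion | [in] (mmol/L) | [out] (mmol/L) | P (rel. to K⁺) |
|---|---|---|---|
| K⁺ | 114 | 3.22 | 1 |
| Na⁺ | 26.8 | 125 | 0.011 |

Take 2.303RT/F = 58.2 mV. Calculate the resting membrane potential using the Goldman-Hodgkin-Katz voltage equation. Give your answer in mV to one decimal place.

-81.2 mV

Vm = 58.2 · log₁₀[(Σ P·[cation]ₒ + Σ P·[anion]ᵢ) / (Σ P·[cation]ᵢ + Σ P·[anion]ₒ)]
Numerator = 1×3.22 + 0.011×125 = 4.595
Denominator = 1×114 + 0.011×26.8 = 114.3
Vm = 58.2 · log₁₀(0.040203) = 58.2 × (-1.3957) = -81.23 mV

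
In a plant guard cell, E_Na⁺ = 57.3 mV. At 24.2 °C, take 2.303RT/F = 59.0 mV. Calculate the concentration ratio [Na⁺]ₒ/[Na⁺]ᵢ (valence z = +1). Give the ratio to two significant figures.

9.4

log₁₀([out]/[in]) = E·z/(59.0) = 57.3 × 1 / 59.0 = 0.9712
[out]/[in] = 10^(0.9712) = 9.358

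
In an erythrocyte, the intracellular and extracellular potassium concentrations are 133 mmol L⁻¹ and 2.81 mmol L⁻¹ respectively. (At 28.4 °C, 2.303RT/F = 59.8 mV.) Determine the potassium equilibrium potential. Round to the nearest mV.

-100 mV

E = (59.8/z) · log₁₀([K⁺]_out/[K⁺]_in) with z = +1.
= (59.8/1) · log₁₀(2.81/133) = 59.80 · log₁₀(0.02113)
= 59.80 · (-1.6751) = -100.17 mV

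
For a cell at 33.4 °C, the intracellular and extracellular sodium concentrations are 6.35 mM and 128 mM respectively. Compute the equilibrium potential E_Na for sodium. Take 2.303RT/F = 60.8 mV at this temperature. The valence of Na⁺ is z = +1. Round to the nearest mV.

E = (60.8/z) · log₁₀([Na⁺]_out/[Na⁺]_in) with z = +1.
= (60.8/1) · log₁₀(128/6.35) = 60.80 · log₁₀(20.16)
= 60.80 · (1.3044) = 79.31 mV

79 mV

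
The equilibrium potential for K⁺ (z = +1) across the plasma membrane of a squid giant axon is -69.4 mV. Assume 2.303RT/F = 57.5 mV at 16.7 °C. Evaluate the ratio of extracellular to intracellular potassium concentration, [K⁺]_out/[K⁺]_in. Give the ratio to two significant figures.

0.062

log₁₀([out]/[in]) = E·z/(57.5) = -69.4 × 1 / 57.5 = -1.2070
[out]/[in] = 10^(-1.2070) = 0.06209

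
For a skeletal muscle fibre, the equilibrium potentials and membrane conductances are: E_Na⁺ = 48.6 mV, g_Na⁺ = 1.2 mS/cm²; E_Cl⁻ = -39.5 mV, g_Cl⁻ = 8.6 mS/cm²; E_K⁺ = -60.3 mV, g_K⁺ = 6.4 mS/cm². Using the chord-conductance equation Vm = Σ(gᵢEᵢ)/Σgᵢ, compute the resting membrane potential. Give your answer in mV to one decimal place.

Σ gᵢEᵢ = 1.2·(48.6) + 8.6·(-39.5) + 6.4·(-60.3) = -667.30
Σ gᵢ = 1.2 + 8.6 + 6.4 = 16.2
Vm = -667.30 / 16.2 = -41.19 mV

-41.2 mV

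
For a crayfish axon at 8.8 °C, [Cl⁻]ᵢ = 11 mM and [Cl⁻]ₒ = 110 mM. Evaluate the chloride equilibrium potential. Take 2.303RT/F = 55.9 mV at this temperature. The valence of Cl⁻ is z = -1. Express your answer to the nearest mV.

E = (55.9/z) · log₁₀([Cl⁻]_out/[Cl⁻]_in) with z = -1.
For an anion, dividing by z = -1 reverses the sign.
= (55.9/-1) · log₁₀(110/11) = -55.90 · log₁₀(10)
= -55.90 · (1.0000) = -55.90 mV

-56 mV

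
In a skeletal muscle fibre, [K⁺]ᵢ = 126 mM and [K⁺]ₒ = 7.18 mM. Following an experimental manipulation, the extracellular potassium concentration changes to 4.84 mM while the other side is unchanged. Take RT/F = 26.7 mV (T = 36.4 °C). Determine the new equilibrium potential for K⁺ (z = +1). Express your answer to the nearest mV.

-87 mV

After the shift: [K⁺]_out = 4.84, [K⁺]_in = 126 mM.
E_new = (26.7/1)·ln(4.84/126) = 26.70 · (-3.2594) = -87.03 mV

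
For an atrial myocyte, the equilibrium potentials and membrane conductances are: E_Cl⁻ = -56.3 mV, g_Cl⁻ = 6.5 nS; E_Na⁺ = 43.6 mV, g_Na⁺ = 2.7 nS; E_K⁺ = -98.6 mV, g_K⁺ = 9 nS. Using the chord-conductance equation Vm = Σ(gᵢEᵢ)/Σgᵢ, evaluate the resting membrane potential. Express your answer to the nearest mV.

-62 mV

Σ gᵢEᵢ = 6.5·(-56.3) + 2.7·(43.6) + 9·(-98.6) = -1135.63
Σ gᵢ = 6.5 + 2.7 + 9 = 18.2
Vm = -1135.63 / 18.2 = -62.40 mV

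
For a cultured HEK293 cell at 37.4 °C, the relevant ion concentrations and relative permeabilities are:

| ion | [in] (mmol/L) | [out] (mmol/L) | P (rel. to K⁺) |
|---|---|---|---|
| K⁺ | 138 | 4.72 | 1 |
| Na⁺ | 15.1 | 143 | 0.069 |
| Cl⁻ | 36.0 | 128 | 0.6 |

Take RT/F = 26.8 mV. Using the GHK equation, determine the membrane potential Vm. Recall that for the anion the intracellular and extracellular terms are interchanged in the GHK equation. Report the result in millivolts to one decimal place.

Vm = 26.8 · ln[(Σ P·[cation]ₒ + Σ P·[anion]ᵢ) / (Σ P·[cation]ᵢ + Σ P·[anion]ₒ)]
Numerator = 1×4.72 + 0.069×143 + 0.6×36.0 = 36.19
Denominator = 1×138 + 0.069×15.1 + 0.6×128 = 215.8
Vm = 26.8 · ln(0.16766) = 26.8 × (-1.7858) = -47.86 mV

-47.9 mV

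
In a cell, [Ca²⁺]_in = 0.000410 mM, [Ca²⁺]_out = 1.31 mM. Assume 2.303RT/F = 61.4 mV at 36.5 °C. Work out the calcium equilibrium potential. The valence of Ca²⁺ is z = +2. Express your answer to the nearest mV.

108 mV

E = (61.4/z) · log₁₀([Ca²⁺]_out/[Ca²⁺]_in) with z = +2.
= (61.4/2) · log₁₀(1.31/0.000410) = 30.70 · log₁₀(3195)
= 30.70 · (3.5045) = 107.59 mV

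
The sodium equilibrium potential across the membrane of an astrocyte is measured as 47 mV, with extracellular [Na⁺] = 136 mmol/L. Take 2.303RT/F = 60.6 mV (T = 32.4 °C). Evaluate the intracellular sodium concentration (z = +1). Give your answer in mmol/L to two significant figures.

23 mmol/L

Nernst: E = (60.6/1) · log₁₀([out]/[in]), so log₁₀([out]/[in]) = 47.0 × 1 / 60.6 = 0.7756.
[out]/[in] = 10^(0.7756) = 5.965.
[in] = 136 / 5.965 = 22.8 mmol/L.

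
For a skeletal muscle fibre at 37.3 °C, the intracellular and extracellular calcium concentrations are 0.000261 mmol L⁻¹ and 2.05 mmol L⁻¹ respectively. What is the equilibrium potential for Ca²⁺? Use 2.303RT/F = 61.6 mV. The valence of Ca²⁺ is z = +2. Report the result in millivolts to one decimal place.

E = (61.6/z) · log₁₀([Ca²⁺]_out/[Ca²⁺]_in) with z = +2.
= (61.6/2) · log₁₀(2.05/0.000261) = 30.80 · log₁₀(7854)
= 30.80 · (3.8951) = 119.97 mV

120.0 mV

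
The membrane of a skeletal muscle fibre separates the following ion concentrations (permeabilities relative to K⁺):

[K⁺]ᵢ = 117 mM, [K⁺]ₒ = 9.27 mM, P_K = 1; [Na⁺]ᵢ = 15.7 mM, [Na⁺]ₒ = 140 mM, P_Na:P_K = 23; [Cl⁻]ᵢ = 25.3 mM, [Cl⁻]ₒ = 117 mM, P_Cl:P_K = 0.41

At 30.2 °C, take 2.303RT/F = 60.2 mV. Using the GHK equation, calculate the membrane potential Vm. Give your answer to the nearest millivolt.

48 mV

Vm = 60.2 · log₁₀[(Σ P·[cation]ₒ + Σ P·[anion]ᵢ) / (Σ P·[cation]ᵢ + Σ P·[anion]ₒ)]
Numerator = 1×9.27 + 23×140 + 0.41×25.3 = 3240
Denominator = 1×117 + 23×15.7 + 0.41×117 = 526.1
Vm = 60.2 · log₁₀(6.1582) = 60.2 × (0.7895) = 47.53 mV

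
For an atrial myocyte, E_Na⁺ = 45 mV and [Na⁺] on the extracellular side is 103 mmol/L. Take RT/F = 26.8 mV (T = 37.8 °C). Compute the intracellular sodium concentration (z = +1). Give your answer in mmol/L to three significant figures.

Nernst: E = (26.8/1) · ln([out]/[in]), so ln([out]/[in]) = 45.0 × 1 / 26.8 = 1.6791.
[out]/[in] = e^(1.6791) = 5.361.
[in] = 103 / 5.361 = 19.21 mmol/L.

19.2 mmol/L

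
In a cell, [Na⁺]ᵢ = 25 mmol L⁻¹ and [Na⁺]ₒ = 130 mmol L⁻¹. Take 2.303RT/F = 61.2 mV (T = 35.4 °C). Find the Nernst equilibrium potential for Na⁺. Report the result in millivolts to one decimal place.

E = (61.2/z) · log₁₀([Na⁺]_out/[Na⁺]_in) with z = +1.
= (61.2/1) · log₁₀(130/25) = 61.20 · log₁₀(5.2)
= 61.20 · (0.7160) = 43.82 mV

43.8 mV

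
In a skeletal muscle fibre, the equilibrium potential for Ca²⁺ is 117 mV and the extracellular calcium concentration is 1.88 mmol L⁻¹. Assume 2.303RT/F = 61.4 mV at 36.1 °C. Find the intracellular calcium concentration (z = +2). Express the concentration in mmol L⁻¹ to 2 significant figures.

Nernst: E = (61.4/2) · log₁₀([out]/[in]), so log₁₀([out]/[in]) = 117.0 × 2 / 61.4 = 3.8111.
[out]/[in] = 10^(3.8111) = 6473.
[in] = 1.88 / 6473 = 0.0002905 mmol L⁻¹.

0.00029 mmol L⁻¹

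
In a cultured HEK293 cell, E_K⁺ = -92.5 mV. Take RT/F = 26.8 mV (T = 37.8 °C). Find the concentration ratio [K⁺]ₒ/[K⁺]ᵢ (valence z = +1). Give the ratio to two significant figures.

0.032

ln([out]/[in]) = E·z/(26.8) = -92.5 × 1 / 26.8 = -3.4515
[out]/[in] = e^(-3.4515) = 0.0317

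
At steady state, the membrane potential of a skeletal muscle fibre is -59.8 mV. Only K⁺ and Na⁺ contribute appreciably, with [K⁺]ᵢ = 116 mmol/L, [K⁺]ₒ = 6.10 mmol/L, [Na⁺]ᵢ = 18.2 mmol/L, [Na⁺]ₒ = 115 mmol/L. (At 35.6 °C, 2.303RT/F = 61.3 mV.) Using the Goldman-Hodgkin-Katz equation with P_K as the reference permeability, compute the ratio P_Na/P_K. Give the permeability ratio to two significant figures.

Let α = P_Na/P_K. GHK: Vm = 61.3·log₁₀[(Kₒ + α·Naₒ)/(Kᵢ + α·Naᵢ)].
10^(Vm/61.3) = 10^(-59.8/61.3) = 0.1058
So 0.1058·(Kᵢ + α·Naᵢ) = Kₒ + α·Naₒ → α = (0.1058·116.0 − 6.1) / (115.0 − 0.1058·18.2)
α = (12.27 − 6.1) / (115.0 − 1.925) = 6.172/113.1 = 0.05459

0.055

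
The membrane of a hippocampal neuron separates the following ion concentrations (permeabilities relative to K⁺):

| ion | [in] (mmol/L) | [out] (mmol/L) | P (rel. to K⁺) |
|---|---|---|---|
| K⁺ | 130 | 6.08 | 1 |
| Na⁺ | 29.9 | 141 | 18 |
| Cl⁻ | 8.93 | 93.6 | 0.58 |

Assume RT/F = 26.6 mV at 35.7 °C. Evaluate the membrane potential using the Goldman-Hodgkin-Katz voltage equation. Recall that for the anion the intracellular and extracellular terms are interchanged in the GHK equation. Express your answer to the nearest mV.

Vm = 26.6 · ln[(Σ P·[cation]ₒ + Σ P·[anion]ᵢ) / (Σ P·[cation]ᵢ + Σ P·[anion]ₒ)]
Numerator = 1×6.08 + 18×141 + 0.58×8.93 = 2549
Denominator = 1×130 + 18×29.9 + 0.58×93.6 = 722.5
Vm = 26.6 · ln(3.5284) = 26.6 × (1.2609) = 33.54 mV

34 mV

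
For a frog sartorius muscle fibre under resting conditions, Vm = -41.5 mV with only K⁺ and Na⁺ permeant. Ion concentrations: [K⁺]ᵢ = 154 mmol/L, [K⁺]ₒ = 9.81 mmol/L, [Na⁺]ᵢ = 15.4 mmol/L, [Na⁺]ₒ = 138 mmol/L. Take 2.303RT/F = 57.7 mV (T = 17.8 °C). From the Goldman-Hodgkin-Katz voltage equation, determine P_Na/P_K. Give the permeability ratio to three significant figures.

Let α = P_Na/P_K. GHK: Vm = 57.7·log₁₀[(Kₒ + α·Naₒ)/(Kᵢ + α·Naᵢ)].
10^(Vm/57.7) = 10^(-41.5/57.7) = 0.19088
So 0.19088·(Kᵢ + α·Naᵢ) = Kₒ + α·Naₒ → α = (0.19088·154.0 − 9.81) / (138.0 − 0.19088·15.4)
α = (29.4 − 9.81) / (138.0 − 2.94) = 19.59/135.1 = 0.145

0.145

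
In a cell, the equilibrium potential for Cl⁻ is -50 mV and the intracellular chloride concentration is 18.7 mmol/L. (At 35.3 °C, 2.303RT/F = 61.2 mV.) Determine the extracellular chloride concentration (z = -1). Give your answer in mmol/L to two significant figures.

Nernst: E = (61.2/-1) · log₁₀([out]/[in]), so log₁₀([out]/[in]) = -50.0 × -1 / 61.2 = 0.8170.
[out]/[in] = 10^(0.8170) = 6.561.
[out] = 6.561 × 18.7 = 122.7 mmol/L.

120 mmol/L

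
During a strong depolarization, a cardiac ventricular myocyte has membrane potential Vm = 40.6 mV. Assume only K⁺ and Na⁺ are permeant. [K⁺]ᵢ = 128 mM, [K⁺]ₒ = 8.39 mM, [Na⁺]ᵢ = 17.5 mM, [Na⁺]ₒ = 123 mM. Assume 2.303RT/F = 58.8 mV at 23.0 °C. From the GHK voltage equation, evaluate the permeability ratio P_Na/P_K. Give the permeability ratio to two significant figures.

17

Let α = P_Na/P_K. GHK: Vm = 58.8·log₁₀[(Kₒ + α·Naₒ)/(Kᵢ + α·Naᵢ)].
10^(Vm/58.8) = 10^(40.6/58.8) = 4.9032
So 4.9032·(Kᵢ + α·Naᵢ) = Kₒ + α·Naₒ → α = (4.9032·128.0 − 8.39) / (123.0 − 4.9032·17.5)
α = (627.6 − 8.39) / (123.0 − 85.81) = 619.2/37.19 = 16.65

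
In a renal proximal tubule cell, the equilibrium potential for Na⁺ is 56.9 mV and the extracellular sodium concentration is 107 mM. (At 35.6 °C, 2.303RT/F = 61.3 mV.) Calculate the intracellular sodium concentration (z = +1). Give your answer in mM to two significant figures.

Nernst: E = (61.3/1) · log₁₀([out]/[in]), so log₁₀([out]/[in]) = 56.9 × 1 / 61.3 = 0.9282.
[out]/[in] = 10^(0.9282) = 8.477.
[in] = 107 / 8.477 = 12.62 mM.

13 mM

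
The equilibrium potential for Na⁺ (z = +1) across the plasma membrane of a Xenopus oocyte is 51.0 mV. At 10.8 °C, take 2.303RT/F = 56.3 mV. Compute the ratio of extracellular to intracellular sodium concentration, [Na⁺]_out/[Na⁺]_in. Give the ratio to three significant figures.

8.05

log₁₀([out]/[in]) = E·z/(56.3) = 51.0 × 1 / 56.3 = 0.9059
[out]/[in] = 10^(0.9059) = 8.051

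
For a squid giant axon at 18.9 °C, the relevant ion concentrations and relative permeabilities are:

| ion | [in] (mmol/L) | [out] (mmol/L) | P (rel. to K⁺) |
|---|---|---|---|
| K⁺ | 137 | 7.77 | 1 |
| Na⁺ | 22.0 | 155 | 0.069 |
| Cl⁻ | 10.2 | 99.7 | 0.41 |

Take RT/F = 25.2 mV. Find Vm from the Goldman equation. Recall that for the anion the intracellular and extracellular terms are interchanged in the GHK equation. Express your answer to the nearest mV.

Vm = 25.2 · ln[(Σ P·[cation]ₒ + Σ P·[anion]ᵢ) / (Σ P·[cation]ᵢ + Σ P·[anion]ₒ)]
Numerator = 1×7.77 + 0.069×155 + 0.41×10.2 = 22.65
Denominator = 1×137 + 0.069×22.0 + 0.41×99.7 = 179.4
Vm = 25.2 · ln(0.12624) = 25.2 × (-2.0696) = -52.15 mV

-52 mV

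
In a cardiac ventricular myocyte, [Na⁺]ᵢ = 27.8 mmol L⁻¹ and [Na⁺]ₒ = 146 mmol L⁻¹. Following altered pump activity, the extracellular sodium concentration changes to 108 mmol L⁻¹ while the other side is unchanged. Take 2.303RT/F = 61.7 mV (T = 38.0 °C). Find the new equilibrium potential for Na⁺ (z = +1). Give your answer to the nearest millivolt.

36 mV

After the shift: [Na⁺]_out = 108, [Na⁺]_in = 27.8 mmol L⁻¹.
E_new = (61.7/1)·log₁₀(108/27.8) = 61.70 · (0.5894) = 36.36 mV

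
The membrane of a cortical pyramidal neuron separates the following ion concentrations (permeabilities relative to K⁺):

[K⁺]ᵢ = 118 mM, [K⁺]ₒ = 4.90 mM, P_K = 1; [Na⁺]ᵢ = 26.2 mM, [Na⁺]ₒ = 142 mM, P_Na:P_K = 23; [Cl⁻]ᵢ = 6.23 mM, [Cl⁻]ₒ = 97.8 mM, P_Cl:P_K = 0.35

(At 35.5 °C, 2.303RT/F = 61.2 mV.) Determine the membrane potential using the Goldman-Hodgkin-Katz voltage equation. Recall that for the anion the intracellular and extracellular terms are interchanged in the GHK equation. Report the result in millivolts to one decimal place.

39.0 mV

Vm = 61.2 · log₁₀[(Σ P·[cation]ₒ + Σ P·[anion]ᵢ) / (Σ P·[cation]ᵢ + Σ P·[anion]ₒ)]
Numerator = 1×4.90 + 23×142 + 0.35×6.23 = 3273
Denominator = 1×118 + 23×26.2 + 0.35×97.8 = 754.8
Vm = 61.2 · log₁₀(4.3362) = 61.2 × (0.6371) = 38.99 mV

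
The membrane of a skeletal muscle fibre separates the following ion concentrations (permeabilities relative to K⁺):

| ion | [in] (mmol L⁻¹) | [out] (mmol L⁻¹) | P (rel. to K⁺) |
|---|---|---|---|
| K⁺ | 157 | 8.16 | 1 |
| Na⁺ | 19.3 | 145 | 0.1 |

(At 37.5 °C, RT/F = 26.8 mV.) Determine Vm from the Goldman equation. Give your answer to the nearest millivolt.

Vm = 26.8 · ln[(Σ P·[cation]ₒ + Σ P·[anion]ᵢ) / (Σ P·[cation]ᵢ + Σ P·[anion]ₒ)]
Numerator = 1×8.16 + 0.1×145 = 22.66
Denominator = 1×157 + 0.1×19.3 = 158.9
Vm = 26.8 · ln(0.14258) = 26.8 × (-1.9479) = -52.20 mV

-52 mV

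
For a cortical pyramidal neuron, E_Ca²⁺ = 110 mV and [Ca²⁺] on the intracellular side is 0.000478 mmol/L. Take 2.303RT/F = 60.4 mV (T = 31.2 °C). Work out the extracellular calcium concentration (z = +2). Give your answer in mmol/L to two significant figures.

2.1 mmol/L

Nernst: E = (60.4/2) · log₁₀([out]/[in]), so log₁₀([out]/[in]) = 110.0 × 2 / 60.4 = 3.6424.
[out]/[in] = 10^(3.6424) = 4389.
[out] = 4389 × 0.000478 = 2.098 mmol/L.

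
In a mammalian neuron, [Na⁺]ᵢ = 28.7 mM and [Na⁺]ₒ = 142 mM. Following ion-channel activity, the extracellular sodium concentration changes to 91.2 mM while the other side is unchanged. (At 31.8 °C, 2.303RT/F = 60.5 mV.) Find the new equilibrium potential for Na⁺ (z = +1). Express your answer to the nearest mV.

30 mV

After the shift: [Na⁺]_out = 91.2, [Na⁺]_in = 28.7 mM.
E_new = (60.5/1)·log₁₀(91.2/28.7) = 60.50 · (0.5021) = 30.38 mV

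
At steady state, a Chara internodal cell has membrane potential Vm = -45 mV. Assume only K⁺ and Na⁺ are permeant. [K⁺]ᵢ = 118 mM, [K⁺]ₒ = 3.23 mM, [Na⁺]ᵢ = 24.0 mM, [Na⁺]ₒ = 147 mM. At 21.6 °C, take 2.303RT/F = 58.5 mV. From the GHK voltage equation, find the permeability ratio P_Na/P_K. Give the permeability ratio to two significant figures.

0.12

Let α = P_Na/P_K. GHK: Vm = 58.5·log₁₀[(Kₒ + α·Naₒ)/(Kᵢ + α·Naᵢ)].
10^(Vm/58.5) = 10^(-45.0/58.5) = 0.17013
So 0.17013·(Kᵢ + α·Naᵢ) = Kₒ + α·Naₒ → α = (0.17013·118.0 − 3.23) / (147.0 − 0.17013·24.0)
α = (20.07 − 3.23) / (147.0 − 4.083) = 16.84/142.9 = 0.1179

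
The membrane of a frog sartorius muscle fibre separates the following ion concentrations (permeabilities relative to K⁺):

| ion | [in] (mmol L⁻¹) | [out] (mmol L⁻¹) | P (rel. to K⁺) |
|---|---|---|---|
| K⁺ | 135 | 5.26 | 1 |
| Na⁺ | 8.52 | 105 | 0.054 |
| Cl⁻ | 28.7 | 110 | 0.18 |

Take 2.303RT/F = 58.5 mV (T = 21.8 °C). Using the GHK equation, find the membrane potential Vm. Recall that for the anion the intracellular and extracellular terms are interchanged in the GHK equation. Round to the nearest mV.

Vm = 58.5 · log₁₀[(Σ P·[cation]ₒ + Σ P·[anion]ᵢ) / (Σ P·[cation]ᵢ + Σ P·[anion]ₒ)]
Numerator = 1×5.26 + 0.054×105 + 0.18×28.7 = 16.1
Denominator = 1×135 + 0.054×8.52 + 0.18×110 = 155.3
Vm = 58.5 · log₁₀(0.10367) = 58.5 × (-0.9843) = -57.58 mV

-58 mV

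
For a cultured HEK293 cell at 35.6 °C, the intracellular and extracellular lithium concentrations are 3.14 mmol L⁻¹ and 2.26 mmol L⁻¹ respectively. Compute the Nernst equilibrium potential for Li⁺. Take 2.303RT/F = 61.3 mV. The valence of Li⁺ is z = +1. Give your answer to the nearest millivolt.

-9 mV

E = (61.3/z) · log₁₀([Li⁺]_out/[Li⁺]_in) with z = +1.
= (61.3/1) · log₁₀(2.26/3.14) = 61.30 · log₁₀(0.7197)
= 61.30 · (-0.1428) = -8.75 mV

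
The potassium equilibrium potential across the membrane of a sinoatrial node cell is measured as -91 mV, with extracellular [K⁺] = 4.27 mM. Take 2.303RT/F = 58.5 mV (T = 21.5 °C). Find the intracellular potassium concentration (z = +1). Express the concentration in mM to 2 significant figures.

150 mM

Nernst: E = (58.5/1) · log₁₀([out]/[in]), so log₁₀([out]/[in]) = -91.0 × 1 / 58.5 = -1.5556.
[out]/[in] = 10^(-1.5556) = 0.02783.
[in] = 4.27 / 0.02783 = 153.5 mM.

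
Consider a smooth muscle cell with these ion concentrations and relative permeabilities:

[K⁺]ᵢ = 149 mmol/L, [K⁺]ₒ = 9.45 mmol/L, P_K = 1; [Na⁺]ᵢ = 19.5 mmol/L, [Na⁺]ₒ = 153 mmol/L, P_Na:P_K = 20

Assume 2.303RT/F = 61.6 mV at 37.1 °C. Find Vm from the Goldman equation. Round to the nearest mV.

Vm = 61.6 · log₁₀[(Σ P·[cation]ₒ + Σ P·[anion]ᵢ) / (Σ P·[cation]ᵢ + Σ P·[anion]ₒ)]
Numerator = 1×9.45 + 20×153 = 3069
Denominator = 1×149 + 20×19.5 = 539
Vm = 61.6 · log₁₀(5.6947) = 61.6 × (0.7555) = 46.54 mV

47 mV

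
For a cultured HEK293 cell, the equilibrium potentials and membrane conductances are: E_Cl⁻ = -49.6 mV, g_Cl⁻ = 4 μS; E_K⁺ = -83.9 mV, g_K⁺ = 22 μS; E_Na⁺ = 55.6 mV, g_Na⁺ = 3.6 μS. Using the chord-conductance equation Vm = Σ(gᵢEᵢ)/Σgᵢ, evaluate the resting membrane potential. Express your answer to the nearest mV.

-62 mV

Σ gᵢEᵢ = 4·(-49.6) + 22·(-83.9) + 3.6·(55.6) = -1844.04
Σ gᵢ = 4 + 22 + 3.6 = 29.6
Vm = -1844.04 / 29.6 = -62.30 mV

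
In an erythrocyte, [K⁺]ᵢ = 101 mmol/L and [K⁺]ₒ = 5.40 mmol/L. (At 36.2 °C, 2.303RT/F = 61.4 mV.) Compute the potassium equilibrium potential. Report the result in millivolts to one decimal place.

E = (61.4/z) · log₁₀([K⁺]_out/[K⁺]_in) with z = +1.
= (61.4/1) · log₁₀(5.40/101) = 61.40 · log₁₀(0.05347)
= 61.40 · (-1.2719) = -78.10 mV

-78.1 mV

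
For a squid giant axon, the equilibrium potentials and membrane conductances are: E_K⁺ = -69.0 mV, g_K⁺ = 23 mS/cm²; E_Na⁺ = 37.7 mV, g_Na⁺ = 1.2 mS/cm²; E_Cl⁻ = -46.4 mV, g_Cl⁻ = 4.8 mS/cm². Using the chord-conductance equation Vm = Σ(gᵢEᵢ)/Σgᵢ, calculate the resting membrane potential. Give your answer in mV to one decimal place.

Σ gᵢEᵢ = 23·(-69.0) + 1.2·(37.7) + 4.8·(-46.4) = -1764.48
Σ gᵢ = 23 + 1.2 + 4.8 = 29
Vm = -1764.48 / 29 = -60.84 mV

-60.8 mV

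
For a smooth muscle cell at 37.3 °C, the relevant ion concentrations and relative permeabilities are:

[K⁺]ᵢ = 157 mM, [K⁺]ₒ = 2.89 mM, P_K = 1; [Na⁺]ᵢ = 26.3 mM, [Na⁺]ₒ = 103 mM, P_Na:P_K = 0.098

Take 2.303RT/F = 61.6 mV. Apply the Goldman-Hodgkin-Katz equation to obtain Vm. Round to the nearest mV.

-67 mV

Vm = 61.6 · log₁₀[(Σ P·[cation]ₒ + Σ P·[anion]ᵢ) / (Σ P·[cation]ᵢ + Σ P·[anion]ₒ)]
Numerator = 1×2.89 + 0.098×103 = 12.98
Denominator = 1×157 + 0.098×26.3 = 159.6
Vm = 61.6 · log₁₀(0.081365) = 61.6 × (-1.0896) = -67.12 mV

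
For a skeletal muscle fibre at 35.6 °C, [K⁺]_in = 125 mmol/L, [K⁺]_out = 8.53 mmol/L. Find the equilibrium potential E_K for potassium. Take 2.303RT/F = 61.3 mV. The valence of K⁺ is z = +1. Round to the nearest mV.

-71 mV

E = (61.3/z) · log₁₀([K⁺]_out/[K⁺]_in) with z = +1.
= (61.3/1) · log₁₀(8.53/125) = 61.30 · log₁₀(0.06824)
= 61.30 · (-1.1660) = -71.47 mV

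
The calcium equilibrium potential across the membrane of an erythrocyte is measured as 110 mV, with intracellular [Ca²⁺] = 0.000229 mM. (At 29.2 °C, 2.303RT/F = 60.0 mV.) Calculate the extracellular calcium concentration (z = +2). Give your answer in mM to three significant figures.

Nernst: E = (60.0/2) · log₁₀([out]/[in]), so log₁₀([out]/[in]) = 110.0 × 2 / 60.0 = 3.6667.
[out]/[in] = 10^(3.6667) = 4642.
[out] = 4642 × 0.000229 = 1.063 mM.

1.06 mM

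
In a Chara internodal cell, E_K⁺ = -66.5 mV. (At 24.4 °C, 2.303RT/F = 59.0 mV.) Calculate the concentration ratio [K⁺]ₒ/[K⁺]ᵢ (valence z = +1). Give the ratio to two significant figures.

0.075

log₁₀([out]/[in]) = E·z/(59.0) = -66.5 × 1 / 59.0 = -1.1271
[out]/[in] = 10^(-1.1271) = 0.07462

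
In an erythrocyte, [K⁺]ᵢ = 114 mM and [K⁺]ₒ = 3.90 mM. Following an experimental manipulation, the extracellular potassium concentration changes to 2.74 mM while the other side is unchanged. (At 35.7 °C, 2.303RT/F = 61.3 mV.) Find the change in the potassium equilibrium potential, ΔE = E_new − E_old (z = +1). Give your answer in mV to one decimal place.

-9.4 mV

E_old = (61.3/1)·log₁₀(3.90/114) = -89.86 mV
E_new = (61.3/1)·log₁₀(2.74/114) = -99.25 mV
ΔE = -99.25 − (-89.86) = -9.40 mV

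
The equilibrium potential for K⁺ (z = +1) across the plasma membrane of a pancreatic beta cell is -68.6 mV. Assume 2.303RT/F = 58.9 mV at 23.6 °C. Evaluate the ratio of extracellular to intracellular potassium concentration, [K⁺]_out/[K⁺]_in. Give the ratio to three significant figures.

0.0684

log₁₀([out]/[in]) = E·z/(58.9) = -68.6 × 1 / 58.9 = -1.1647
[out]/[in] = 10^(-1.1647) = 0.06844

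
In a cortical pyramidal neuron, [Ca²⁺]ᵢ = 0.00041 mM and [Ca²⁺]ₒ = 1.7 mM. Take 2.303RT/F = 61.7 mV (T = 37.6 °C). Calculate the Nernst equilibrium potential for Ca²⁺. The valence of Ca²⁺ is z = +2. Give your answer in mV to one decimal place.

E = (61.7/z) · log₁₀([Ca²⁺]_out/[Ca²⁺]_in) with z = +2.
= (61.7/2) · log₁₀(1.7/0.00041) = 30.85 · log₁₀(4146)
= 30.85 · (3.6177) = 111.60 mV

111.6 mV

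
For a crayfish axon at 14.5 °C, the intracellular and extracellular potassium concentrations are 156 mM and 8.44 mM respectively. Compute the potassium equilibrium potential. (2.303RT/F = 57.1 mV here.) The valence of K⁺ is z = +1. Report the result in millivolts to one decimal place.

E = (57.1/z) · log₁₀([K⁺]_out/[K⁺]_in) with z = +1.
= (57.1/1) · log₁₀(8.44/156) = 57.10 · log₁₀(0.0541)
= 57.10 · (-1.2668) = -72.33 mV

-72.3 mV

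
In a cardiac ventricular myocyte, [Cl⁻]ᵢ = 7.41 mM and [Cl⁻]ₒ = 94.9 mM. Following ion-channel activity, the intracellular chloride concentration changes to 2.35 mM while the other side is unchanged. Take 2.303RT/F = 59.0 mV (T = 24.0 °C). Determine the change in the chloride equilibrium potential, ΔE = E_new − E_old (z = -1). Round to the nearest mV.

-29 mV

E_old = (59.0/-1)·log₁₀(94.9/7.41) = -65.34 mV
E_new = (59.0/-1)·log₁₀(94.9/2.35) = -94.77 mV
ΔE = -94.77 − (-65.34) = -29.43 mV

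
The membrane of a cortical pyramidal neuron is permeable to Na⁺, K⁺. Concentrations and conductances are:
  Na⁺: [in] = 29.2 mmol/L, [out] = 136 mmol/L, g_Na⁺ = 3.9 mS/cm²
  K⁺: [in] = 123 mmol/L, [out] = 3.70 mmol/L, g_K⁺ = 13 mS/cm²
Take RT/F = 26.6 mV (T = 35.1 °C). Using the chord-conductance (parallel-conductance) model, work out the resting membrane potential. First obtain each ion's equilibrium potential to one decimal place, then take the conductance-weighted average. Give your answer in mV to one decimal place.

-62.3 mV

E_Na⁺ = (26.6/1)·ln(136/29.2) = 40.9 mV
E_K⁺ = (26.6/1)·ln(3.70/123) = -93.2 mV
Vm = (Σ gᵢEᵢ)/(Σ gᵢ) = (3.9·40.9 + 13·-93.2) / (3.9 + 13)
= -1052.09 / 16.9 = -62.25 mV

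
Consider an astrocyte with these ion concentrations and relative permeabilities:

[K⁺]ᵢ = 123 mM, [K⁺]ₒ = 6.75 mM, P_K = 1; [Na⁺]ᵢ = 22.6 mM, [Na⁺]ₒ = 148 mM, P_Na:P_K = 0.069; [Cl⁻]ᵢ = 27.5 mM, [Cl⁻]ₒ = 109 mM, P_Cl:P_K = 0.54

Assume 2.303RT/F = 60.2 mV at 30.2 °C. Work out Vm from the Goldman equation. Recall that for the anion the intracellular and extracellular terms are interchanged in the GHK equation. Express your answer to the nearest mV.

-46 mV

Vm = 60.2 · log₁₀[(Σ P·[cation]ₒ + Σ P·[anion]ᵢ) / (Σ P·[cation]ᵢ + Σ P·[anion]ₒ)]
Numerator = 1×6.75 + 0.069×148 + 0.54×27.5 = 31.81
Denominator = 1×123 + 0.069×22.6 + 0.54×109 = 183.4
Vm = 60.2 · log₁₀(0.17344) = 60.2 × (-0.7609) = -45.80 mV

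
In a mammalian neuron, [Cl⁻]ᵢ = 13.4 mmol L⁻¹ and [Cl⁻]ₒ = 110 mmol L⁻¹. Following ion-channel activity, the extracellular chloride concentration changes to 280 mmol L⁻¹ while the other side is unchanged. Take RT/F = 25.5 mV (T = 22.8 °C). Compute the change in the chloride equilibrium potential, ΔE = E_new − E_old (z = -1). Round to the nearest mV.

-24 mV

E_old = (25.5/-1)·ln(110/13.4) = -53.68 mV
E_new = (25.5/-1)·ln(280/13.4) = -77.51 mV
ΔE = -77.51 − (-53.68) = -23.82 mV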